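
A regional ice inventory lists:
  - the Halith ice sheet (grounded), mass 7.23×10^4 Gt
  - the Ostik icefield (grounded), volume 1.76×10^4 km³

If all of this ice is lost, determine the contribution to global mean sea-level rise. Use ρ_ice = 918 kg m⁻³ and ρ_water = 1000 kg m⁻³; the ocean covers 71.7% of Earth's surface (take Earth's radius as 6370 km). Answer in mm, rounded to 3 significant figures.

Halith: 7.23×10^4 Gt = 7.230×10^16 kg; dividing by ρ_w = 1000 kg m⁻³ gives 7.230×10^13 m³ of water.
Ostik: 1.76×10^4 km³ × (918/1000) = 1.616×10^4 km³ of water.
Total added water ≈ 8.846×10^13 m³ over 3.66×10^14 m² → Δh = 0.242 m = 242 mm.

≈ 242 mm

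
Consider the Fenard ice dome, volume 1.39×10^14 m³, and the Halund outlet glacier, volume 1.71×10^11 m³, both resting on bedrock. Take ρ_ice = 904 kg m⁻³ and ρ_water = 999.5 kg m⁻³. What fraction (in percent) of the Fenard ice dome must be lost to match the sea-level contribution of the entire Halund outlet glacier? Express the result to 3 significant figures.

≈ 0.123 %

Equal sea-level rise means equal mass of meltwater, i.e. equal mass of ice lost.
Ice mass of Halund: 1.546×10^14 kg; ice mass of Fenard: 1.257×10^17 kg.
Fraction required = 1.546×10^14 / 1.257×10^17 = 1.23×10^-3 → 0.123 %.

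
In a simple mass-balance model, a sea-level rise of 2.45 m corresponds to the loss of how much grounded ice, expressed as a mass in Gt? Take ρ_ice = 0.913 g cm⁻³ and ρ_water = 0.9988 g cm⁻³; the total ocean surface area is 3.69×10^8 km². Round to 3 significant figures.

≈ 9.03×10^5 Gt

Required water volume = Δh × A = 2.45 m × 3.69×10^14 m² = 9.041×10^14 m³.
ρ_w = 0.9988 g cm⁻³ = 998.8 kg m⁻³, so the mass of water = 9.041×10^14 m³ × 998.8 kg m⁻³ = 9.030×10^17 kg = 9.03×10^5 Gt (and the same mass of ice, by conservation).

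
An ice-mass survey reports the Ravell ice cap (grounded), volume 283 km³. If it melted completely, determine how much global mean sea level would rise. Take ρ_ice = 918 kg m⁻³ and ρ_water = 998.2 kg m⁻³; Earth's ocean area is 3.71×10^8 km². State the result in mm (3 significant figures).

Ravell: 283 km³ × (918/998.2) = 260.3 km³ of water.
Spread over 3.71×10^14 m² of ocean, Δh = 2.603×10^11 / 3.71×10^14 = 7.02×10^-4 m = 0.702 mm.

≈ 0.702 mm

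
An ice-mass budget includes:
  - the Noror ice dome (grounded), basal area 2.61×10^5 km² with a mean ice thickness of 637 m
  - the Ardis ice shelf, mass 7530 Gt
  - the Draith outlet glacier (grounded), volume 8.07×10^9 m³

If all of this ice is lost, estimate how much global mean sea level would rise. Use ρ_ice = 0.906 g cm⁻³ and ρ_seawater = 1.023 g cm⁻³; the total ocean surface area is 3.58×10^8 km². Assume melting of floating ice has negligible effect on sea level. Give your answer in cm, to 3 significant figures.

≈ 41.1 cm

Noror: ice volume = 2.61×10^5 km² × 637 m = 1.663×10^5 km³; 1.663×10^5 × (906/1023) = 1.472×10^5 km³ of water.
The Ardis ice shelf is floating and already displaces its own weight of water, so its melt adds essentially nothing to sea level.
Draith: 8.07×10^9 m³ × (906/1023) = 7.147×10^9 m³ of water.
Total added water ≈ 1.472×10^14 m³ over 3.58×10^14 m² → Δh = 0.411 m = 41.1 cm.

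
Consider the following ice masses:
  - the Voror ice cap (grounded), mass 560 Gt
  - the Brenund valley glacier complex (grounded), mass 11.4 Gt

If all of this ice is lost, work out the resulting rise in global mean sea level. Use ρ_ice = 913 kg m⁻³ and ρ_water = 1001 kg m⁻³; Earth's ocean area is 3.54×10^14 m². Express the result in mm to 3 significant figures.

Voror: 560 Gt = 5.600×10^14 kg; dividing by ρ_w = 1001 kg m⁻³ gives 5.594×10^11 m³ of water.
Brenund: 11.4 Gt = 1.140×10^13 kg; dividing by ρ_w = 1001 kg m⁻³ gives 1.139×10^10 m³ of water.
Total added water ≈ 5.708×10^11 m³ over 3.54×10^14 m² → Δh = 1.61×10^-3 m = 1.61 mm.

≈ 1.61 mm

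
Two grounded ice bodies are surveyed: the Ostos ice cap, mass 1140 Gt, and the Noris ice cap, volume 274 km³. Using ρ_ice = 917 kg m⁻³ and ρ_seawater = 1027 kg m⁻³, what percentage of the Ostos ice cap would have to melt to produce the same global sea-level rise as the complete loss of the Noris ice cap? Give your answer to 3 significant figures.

≈ 22.0 %

Equal sea-level rise means equal mass of meltwater, i.e. equal mass of ice lost.
Ice mass of Noris: 2.513×10^14 kg; ice mass of Ostos: 1.140×10^15 kg.
Fraction required = 2.513×10^14 / 1.140×10^15 = 0.220 → 22.0 %.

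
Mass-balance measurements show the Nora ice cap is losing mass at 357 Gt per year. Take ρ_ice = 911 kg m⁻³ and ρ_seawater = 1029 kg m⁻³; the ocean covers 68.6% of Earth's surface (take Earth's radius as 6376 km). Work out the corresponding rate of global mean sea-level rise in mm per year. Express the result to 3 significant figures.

ρ_w = 1029 kg m⁻³. Annual water volume added = 357 Gt / ρ_w = 3.570×10^14 kg / 1029 kg m⁻³ = 3.469×10^11 m³.
Δh per year = 3.469×10^11 / 3.50×10^14 = 9.90×10^-4 m = 0.990 mm.

≈ 0.990 mm/yr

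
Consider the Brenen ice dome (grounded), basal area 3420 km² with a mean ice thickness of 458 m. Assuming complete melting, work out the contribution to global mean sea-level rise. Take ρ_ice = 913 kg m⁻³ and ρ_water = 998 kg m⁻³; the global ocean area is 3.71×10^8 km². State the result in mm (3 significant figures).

Brenen: ice volume = 3420 km² × 458 m = 1566 km³; 1566 × (913/998) = 1433 km³ of water.
Spread over 3.71×10^14 m² of ocean, Δh = 1.433×10^12 / 3.71×10^14 = 3.86×10^-3 m = 3.86 mm.

≈ 3.86 mm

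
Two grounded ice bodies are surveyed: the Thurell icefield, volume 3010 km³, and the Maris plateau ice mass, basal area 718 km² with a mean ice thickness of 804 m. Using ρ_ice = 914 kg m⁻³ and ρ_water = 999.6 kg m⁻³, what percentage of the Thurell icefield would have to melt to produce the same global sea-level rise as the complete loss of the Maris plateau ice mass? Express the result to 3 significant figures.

≈ 19.2 %

Equal sea-level rise means equal mass of meltwater, i.e. equal mass of ice lost.
Ice mass of Maris: 5.276×10^14 kg; ice mass of Thurell: 2.751×10^15 kg.
Fraction required = 5.276×10^14 / 2.751×10^15 = 0.192 → 19.2 %.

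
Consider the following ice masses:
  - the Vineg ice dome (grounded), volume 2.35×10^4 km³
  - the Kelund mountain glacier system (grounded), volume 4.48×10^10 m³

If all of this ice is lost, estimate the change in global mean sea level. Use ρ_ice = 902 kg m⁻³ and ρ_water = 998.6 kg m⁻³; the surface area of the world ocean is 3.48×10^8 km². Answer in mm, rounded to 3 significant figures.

≈ 61.1 mm

Vineg: 2.35×10^4 km³ × (902/998.6) = 2.123×10^4 km³ of water.
Kelund: 4.48×10^10 m³ × (902/998.6) = 4.047×10^10 m³ of water.
Total added water ≈ 2.127×10^13 m³ over 3.48×10^14 m² → Δh = 0.0611 m = 61.1 mm.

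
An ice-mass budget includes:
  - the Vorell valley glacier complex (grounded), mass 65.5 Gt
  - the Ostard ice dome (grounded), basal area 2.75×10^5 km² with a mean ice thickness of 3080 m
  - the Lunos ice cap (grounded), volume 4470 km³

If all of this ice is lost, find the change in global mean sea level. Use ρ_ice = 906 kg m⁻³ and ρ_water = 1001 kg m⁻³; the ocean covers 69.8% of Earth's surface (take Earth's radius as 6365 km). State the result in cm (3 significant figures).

≈ 217 cm

Vorell: 65.5 Gt = 6.550×10^13 kg; dividing by ρ_w = 1001 kg m⁻³ gives 6.543×10^10 m³ of water.
Ostard: ice volume = 2.75×10^5 km² × 3080 m = 8.470×10^5 km³; 8.470×10^5 × (906/1001) = 7.666×10^5 km³ of water.
Lunos: 4470 km³ × (906/1001) = 4046 km³ of water.
Total added water ≈ 7.707×10^14 m³ over 3.55×10^14 m² → Δh = 2.17 m = 217 cm.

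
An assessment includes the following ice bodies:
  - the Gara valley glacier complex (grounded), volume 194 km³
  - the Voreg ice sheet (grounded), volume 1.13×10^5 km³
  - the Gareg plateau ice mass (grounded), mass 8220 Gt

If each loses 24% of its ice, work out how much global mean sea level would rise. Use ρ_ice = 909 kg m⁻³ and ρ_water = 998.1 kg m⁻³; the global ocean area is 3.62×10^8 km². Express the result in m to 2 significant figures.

Gara: 0.24 × 194 km³ × (909/998.1) = 42.40 km³ of water.
Voreg: 0.24 × 1.13×10^5 km³ × (909/998.1) = 2.470×10^4 km³ of water.
Gareg: 0.24 × 8220 Gt = 1.973×10^15 kg; dividing by ρ_w = 998.1 kg m⁻³ gives 1.977×10^12 m³ of water.
Total added water ≈ 2.672×10^13 m³ over 3.62×10^14 m² → Δh = 0.0738 m.

≈ 0.074 m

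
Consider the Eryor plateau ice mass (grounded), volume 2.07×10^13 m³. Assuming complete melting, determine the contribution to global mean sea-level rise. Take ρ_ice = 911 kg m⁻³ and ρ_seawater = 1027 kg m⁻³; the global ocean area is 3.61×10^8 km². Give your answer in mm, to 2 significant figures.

≈ 51 mm

Eryor: 2.07×10^13 m³ × (911/1027) = 1.836×10^13 m³ of water.
Spread over 3.61×10^14 m² of ocean, Δh = 1.836×10^13 / 3.61×10^14 = 0.0509 m = 51 mm.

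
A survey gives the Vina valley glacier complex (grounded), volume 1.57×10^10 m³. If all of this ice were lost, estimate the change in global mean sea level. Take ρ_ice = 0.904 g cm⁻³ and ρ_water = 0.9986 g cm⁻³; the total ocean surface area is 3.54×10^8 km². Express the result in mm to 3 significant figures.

Vina: 1.57×10^10 m³ × (904/998.6) = 1.421×10^10 m³ of water.
Spread over 3.54×10^14 m² of ocean, Δh = 1.421×10^10 / 3.54×10^14 = 4.01×10^-5 m = 0.0401 mm.

≈ 0.0401 mm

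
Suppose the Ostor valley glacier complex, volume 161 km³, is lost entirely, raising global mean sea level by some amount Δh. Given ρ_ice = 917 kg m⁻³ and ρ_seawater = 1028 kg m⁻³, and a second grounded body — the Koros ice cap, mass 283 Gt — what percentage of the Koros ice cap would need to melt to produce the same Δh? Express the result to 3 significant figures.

Equal sea-level rise means equal mass of meltwater, i.e. equal mass of ice lost.
Ice mass of Ostor: 1.476×10^14 kg; ice mass of Koros: 2.830×10^14 kg.
Fraction required = 1.476×10^14 / 2.830×10^14 = 0.522 → 52.2 %.

≈ 52.2 %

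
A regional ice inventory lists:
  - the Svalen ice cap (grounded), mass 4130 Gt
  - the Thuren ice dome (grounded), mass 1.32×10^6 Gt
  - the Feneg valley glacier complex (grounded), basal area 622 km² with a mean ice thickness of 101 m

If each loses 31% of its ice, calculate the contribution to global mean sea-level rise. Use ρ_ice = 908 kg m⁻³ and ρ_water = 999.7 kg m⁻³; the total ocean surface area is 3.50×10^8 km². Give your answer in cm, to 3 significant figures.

Svalen: 0.31 × 4130 Gt = 1.280×10^15 kg; dividing by ρ_w = 999.7 kg m⁻³ gives 1.281×10^12 m³ of water.
Thuren: 0.31 × 1.32×10^6 Gt = 4.092×10^17 kg; dividing by ρ_w = 999.7 kg m⁻³ gives 4.093×10^14 m³ of water.
Feneg: ice volume = 622 km² × 101 m = 62.82 km³; 0.31 × 62.82 × (908/999.7) = 17.69 km³ of water.
Total added water ≈ 4.106×10^14 m³ over 3.50×10^14 m² → Δh = 1.17 m = 117 cm.

≈ 117 cm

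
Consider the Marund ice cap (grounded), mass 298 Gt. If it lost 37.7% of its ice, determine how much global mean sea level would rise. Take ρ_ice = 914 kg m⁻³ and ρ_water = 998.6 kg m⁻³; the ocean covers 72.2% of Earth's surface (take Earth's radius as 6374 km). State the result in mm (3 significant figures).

≈ 0.305 mm

Marund: 0.377 × 298 Gt = 1.123×10^14 kg; dividing by ρ_w = 998.6 kg m⁻³ gives 1.125×10^11 m³ of water.
Spread over 3.69×10^14 m² of ocean, Δh = 1.125×10^11 / 3.69×10^14 = 3.05×10^-4 m = 0.305 mm.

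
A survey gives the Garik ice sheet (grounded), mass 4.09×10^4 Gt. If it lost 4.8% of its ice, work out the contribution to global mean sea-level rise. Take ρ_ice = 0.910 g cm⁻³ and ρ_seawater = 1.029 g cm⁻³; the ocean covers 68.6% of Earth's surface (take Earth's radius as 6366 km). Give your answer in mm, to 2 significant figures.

≈ 5.5 mm

Garik: 0.048 × 4.09×10^4 Gt = 1.963×10^15 kg; dividing by ρ_w = 1.029 g cm⁻³ = 1029 kg m⁻³ gives 1.908×10^12 m³ of water.
Spread over 3.49×10^14 m² of ocean, Δh = 1.908×10^12 / 3.49×10^14 = 5.46×10^-3 m = 5.5 mm.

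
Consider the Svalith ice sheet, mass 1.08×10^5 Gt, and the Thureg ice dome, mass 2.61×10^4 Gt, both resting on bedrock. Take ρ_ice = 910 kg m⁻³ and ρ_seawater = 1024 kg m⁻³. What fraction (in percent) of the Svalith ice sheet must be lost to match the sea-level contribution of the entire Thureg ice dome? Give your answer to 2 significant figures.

Equal sea-level rise means equal mass of meltwater, i.e. equal mass of ice lost.
Ice mass of Thureg: 2.610×10^16 kg; ice mass of Svalith: 1.080×10^17 kg.
Fraction required = 2.610×10^16 / 1.080×10^17 = 0.242 → 24 %.

≈ 24 %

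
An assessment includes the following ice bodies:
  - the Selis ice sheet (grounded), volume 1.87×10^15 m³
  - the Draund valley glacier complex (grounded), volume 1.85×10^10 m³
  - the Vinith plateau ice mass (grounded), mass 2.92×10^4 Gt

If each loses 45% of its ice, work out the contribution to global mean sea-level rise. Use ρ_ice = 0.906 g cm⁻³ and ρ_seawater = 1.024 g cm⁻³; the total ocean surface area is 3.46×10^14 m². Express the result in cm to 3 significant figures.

Selis: 0.45 × 1.87×10^15 m³ × (906/1024) = 7.445×10^14 m³ of water.
Draund: 0.45 × 1.85×10^10 m³ × (906/1024) = 7.366×10^9 m³ of water.
Vinith: 0.45 × 2.92×10^4 Gt = 1.314×10^16 kg; dividing by ρ_w = 1.024 g cm⁻³ = 1024 kg m⁻³ gives 1.283×10^13 m³ of water.
Total added water ≈ 7.574×10^14 m³ over 3.46×10^14 m² → Δh = 2.19 m = 219 cm.

≈ 219 cm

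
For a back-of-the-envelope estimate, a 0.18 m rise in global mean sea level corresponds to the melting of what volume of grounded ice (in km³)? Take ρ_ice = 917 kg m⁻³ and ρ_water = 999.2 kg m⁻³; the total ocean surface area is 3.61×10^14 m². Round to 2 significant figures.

Required water volume = Δh × A = 0.18 m × 3.61×10^14 m² = 6.498×10^13 m³ = 6.498×10^4 km³.
Ice volume = water volume × ρ_w/ρ_ice = 6.498×10^4 × 999.2/917 = 7.1×10^4 km³.

≈ 7.1×10^4 km³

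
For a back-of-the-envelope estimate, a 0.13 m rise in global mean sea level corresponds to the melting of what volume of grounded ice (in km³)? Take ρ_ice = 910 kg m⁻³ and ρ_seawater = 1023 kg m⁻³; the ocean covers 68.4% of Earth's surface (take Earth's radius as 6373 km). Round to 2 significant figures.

Required water volume = Δh × A = 0.13 m × 3.49×10^14 m² = 4.538×10^13 m³ = 4.538×10^4 km³.
Ice volume = water volume × ρ_w/ρ_ice = 4.538×10^4 × 1023/910 = 5.1×10^4 km³.

≈ 5.1×10^4 km³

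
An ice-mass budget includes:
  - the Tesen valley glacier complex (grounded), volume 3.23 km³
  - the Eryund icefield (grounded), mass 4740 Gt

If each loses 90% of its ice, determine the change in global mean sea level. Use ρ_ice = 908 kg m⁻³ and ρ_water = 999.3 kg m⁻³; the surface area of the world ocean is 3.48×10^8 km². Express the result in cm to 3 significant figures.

≈ 1.23 cm

Tesen: 0.9 × 3.23 km³ × (908/999.3) = 2.641 km³ of water.
Eryund: 0.9 × 4740 Gt = 4.266×10^15 kg; dividing by ρ_w = 999.3 kg m⁻³ gives 4.269×10^12 m³ of water.
Total added water ≈ 4.272×10^12 m³ over 3.48×10^14 m² → Δh = 0.0123 m = 1.23 cm.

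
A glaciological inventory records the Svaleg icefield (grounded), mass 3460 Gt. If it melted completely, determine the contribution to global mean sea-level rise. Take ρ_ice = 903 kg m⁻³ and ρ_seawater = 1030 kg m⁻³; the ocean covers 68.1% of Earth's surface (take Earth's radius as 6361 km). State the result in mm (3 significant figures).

≈ 9.70 mm

Svaleg: 3460 Gt = 3.460×10^15 kg; dividing by ρ_w = 1030 kg m⁻³ gives 3.359×10^12 m³ of water.
Spread over 3.46×10^14 m² of ocean, Δh = 3.359×10^12 / 3.46×10^14 = 9.70×10^-3 m = 9.70 mm.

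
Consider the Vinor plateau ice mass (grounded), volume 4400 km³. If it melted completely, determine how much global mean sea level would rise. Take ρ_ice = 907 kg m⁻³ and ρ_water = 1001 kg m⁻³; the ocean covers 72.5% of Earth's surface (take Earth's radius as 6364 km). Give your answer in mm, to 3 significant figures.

≈ 10.8 mm

Vinor: 4400 km³ × (907/1001) = 3987 km³ of water.
Spread over 3.69×10^14 m² of ocean, Δh = 3.987×10^12 / 3.69×10^14 = 0.0108 m = 10.8 mm.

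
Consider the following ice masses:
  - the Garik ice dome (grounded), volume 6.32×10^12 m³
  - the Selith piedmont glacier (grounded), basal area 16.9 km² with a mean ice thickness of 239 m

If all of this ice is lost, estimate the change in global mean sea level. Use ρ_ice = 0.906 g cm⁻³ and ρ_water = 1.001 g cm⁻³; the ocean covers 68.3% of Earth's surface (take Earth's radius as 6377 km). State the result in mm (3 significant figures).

≈ 16.4 mm

Garik: 6.32×10^12 m³ × (906/1001) = 5.720×10^12 m³ of water.
Selith: ice volume = 16.9 km² × 239 m = 4.039 km³; 4.039 × (906/1001) = 3.656 km³ of water.
Total added water ≈ 5.724×10^12 m³ over 3.49×10^14 m² → Δh = 0.0164 m = 16.4 mm.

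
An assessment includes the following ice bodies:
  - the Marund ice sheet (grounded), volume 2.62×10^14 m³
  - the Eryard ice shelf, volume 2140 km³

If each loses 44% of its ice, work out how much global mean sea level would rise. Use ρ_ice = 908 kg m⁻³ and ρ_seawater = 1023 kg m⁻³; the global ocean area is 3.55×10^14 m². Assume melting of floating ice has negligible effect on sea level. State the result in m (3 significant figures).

≈ 0.288 m

Marund: 0.44 × 2.62×10^14 m³ × (908/1023) = 1.023×10^14 m³ of water.
The Eryard ice shelf is floating and already displaces its own weight of water, so its melt adds essentially nothing to sea level.
Total added water ≈ 1.023×10^14 m³ over 3.55×10^14 m² → Δh = 0.288 m.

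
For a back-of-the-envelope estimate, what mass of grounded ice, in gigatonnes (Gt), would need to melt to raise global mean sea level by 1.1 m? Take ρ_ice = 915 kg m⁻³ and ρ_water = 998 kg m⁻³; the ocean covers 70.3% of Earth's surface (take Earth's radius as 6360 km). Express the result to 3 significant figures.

Required water volume = Δh × A = 1.1 m × 3.57×10^14 m² = 3.931×10^14 m³.
ρ_w = 998 kg m⁻³, so the mass of water = 3.931×10^14 m³ × 998 kg m⁻³ = 3.923×10^17 kg = 3.92×10^5 Gt (and the same mass of ice, by conservation).

≈ 3.92×10^5 Gt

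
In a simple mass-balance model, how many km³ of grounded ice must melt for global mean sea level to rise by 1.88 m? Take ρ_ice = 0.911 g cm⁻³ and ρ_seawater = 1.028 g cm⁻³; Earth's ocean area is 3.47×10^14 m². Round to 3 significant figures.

≈ 7.36×10^5 km³

Required water volume = Δh × A = 1.88 m × 3.47×10^14 m² = 6.524×10^14 m³ = 6.524×10^5 km³.
Ice volume = water volume × ρ_w/ρ_ice = 6.524×10^5 × 1028/911 = 7.36×10^5 km³.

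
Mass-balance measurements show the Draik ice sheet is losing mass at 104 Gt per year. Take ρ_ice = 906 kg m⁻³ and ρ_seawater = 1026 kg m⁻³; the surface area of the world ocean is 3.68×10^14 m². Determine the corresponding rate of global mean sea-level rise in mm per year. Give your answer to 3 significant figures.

ρ_w = 1026 kg m⁻³. Annual water volume added = 104 Gt / ρ_w = 1.040×10^14 kg / 1026 kg m⁻³ = 1.014×10^11 m³.
Δh per year = 1.014×10^11 / 3.68×10^14 = 2.75×10^-4 m = 0.275 mm.

≈ 0.275 mm/yr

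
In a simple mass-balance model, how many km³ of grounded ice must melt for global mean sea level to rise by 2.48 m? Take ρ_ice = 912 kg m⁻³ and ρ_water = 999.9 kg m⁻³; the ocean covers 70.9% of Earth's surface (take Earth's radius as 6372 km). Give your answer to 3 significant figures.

Required water volume = Δh × A = 2.48 m × 3.62×10^14 m² = 8.971×10^14 m³ = 8.971×10^5 km³.
Ice volume = water volume × ρ_w/ρ_ice = 8.971×10^5 × 999.9/912 = 9.84×10^5 km³.

≈ 9.84×10^5 km³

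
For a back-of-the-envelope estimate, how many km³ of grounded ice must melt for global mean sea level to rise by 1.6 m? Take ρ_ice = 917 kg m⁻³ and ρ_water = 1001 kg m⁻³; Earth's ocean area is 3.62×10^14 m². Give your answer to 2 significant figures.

≈ 6.3×10^5 km³

Required water volume = Δh × A = 1.6 m × 3.62×10^14 m² = 5.792×10^14 m³ = 5.792×10^5 km³.
Ice volume = water volume × ρ_w/ρ_ice = 5.792×10^5 × 1001/917 = 6.3×10^5 km³.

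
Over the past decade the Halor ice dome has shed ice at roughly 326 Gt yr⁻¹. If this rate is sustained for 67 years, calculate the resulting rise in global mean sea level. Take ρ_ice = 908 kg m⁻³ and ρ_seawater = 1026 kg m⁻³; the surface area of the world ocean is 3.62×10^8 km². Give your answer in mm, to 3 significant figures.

Total mass lost = 326 Gt/yr × 67 yr = 2.184×10^4 Gt = 2.184×10^16 kg.
ρ_w = 1026 kg m⁻³, so water volume = 2.184×10^16 / 1026 = 2.129×10^13 m³.
Δh = 2.129×10^13 / 3.62×10^14 = 0.0588 m = 58.8 mm.

≈ 58.8 mm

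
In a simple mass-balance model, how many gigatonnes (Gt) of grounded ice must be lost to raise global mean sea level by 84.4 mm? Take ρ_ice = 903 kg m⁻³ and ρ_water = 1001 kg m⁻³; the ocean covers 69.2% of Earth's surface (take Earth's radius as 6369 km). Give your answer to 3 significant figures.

Required water volume = Δh × A = 0.0844 m × 3.53×10^14 m² = 2.977×10^13 m³.
ρ_w = 1001 kg m⁻³, so the mass of water = 2.977×10^13 m³ × 1001 kg m⁻³ = 2.980×10^16 kg = 2.98×10^4 Gt (and the same mass of ice, by conservation).

≈ 2.98×10^4 Gt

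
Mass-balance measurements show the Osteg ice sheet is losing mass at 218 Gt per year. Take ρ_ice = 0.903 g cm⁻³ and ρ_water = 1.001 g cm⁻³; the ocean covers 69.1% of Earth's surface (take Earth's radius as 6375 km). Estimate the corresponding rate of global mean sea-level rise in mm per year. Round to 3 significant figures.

ρ_w = 1.001 g cm⁻³ = 1001 kg m⁻³. Annual water volume added = 218 Gt / ρ_w = 2.180×10^14 kg / 1001 kg m⁻³ = 2.178×10^11 m³.
Δh per year = 2.178×10^11 / 3.53×10^14 = 6.17×10^-4 m = 0.617 mm.

≈ 0.617 mm/yr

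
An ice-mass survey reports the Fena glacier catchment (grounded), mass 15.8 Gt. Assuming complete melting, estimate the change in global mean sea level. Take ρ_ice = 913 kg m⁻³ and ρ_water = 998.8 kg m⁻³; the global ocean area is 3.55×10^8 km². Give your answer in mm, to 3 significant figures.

≈ 0.0446 mm

Fena: 15.8 Gt = 1.580×10^13 kg; dividing by ρ_w = 998.8 kg m⁻³ gives 1.582×10^10 m³ of water.
Spread over 3.55×10^14 m² of ocean, Δh = 1.582×10^10 / 3.55×10^14 = 4.46×10^-5 m = 0.0446 mm.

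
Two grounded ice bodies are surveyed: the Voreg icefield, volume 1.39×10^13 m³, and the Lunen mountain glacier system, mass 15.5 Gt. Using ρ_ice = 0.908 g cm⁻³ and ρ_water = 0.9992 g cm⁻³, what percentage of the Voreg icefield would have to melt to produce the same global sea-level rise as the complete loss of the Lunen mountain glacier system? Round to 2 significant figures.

≈ 0.12 %

Equal sea-level rise means equal mass of meltwater, i.e. equal mass of ice lost.
Ice mass of Lunen: 1.550×10^13 kg; ice mass of Voreg: 1.262×10^16 kg.
Fraction required = 1.550×10^13 / 1.262×10^16 = 1.23×10^-3 → 0.12 %.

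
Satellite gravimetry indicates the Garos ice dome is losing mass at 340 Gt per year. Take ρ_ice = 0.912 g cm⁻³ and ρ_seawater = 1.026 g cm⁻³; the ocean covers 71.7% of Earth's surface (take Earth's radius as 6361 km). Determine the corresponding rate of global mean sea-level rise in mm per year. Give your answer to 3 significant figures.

≈ 0.909 mm/yr

ρ_w = 1.026 g cm⁻³ = 1026 kg m⁻³. Annual water volume added = 340 Gt / ρ_w = 3.400×10^14 kg / 1026 kg m⁻³ = 3.314×10^11 m³.
Δh per year = 3.314×10^11 / 3.65×10^14 = 9.09×10^-4 m = 0.909 mm.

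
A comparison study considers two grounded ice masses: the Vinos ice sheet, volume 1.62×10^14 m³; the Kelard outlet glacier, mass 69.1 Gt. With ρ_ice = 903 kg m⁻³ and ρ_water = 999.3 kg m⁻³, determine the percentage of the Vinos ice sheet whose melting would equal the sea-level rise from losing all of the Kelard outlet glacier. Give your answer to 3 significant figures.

Equal sea-level rise means equal mass of meltwater, i.e. equal mass of ice lost.
Ice mass of Kelard: 6.910×10^13 kg; ice mass of Vinos: 1.463×10^17 kg.
Fraction required = 6.910×10^13 / 1.463×10^17 = 4.72×10^-4 → 0.0472 %.

≈ 0.0472 %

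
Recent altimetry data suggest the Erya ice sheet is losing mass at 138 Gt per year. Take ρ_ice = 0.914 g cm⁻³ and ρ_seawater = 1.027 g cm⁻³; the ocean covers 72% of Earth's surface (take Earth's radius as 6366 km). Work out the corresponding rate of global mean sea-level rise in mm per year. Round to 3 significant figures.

≈ 0.366 mm/yr

ρ_w = 1.027 g cm⁻³ = 1027 kg m⁻³. Annual water volume added = 138 Gt / ρ_w = 1.380×10^14 kg / 1027 kg m⁻³ = 1.344×10^11 m³.
Δh per year = 1.344×10^11 / 3.67×10^14 = 3.66×10^-4 m = 0.366 mm.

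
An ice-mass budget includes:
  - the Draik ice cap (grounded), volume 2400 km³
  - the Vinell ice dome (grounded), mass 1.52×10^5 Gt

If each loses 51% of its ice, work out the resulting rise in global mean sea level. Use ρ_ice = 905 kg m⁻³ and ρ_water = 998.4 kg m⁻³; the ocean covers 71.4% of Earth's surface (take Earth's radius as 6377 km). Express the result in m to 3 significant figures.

≈ 0.216 m

Draik: 0.51 × 2400 km³ × (905/998.4) = 1109 km³ of water.
Vinell: 0.51 × 1.52×10^5 Gt = 7.752×10^16 kg; dividing by ρ_w = 998.4 kg m⁻³ gives 7.764×10^13 m³ of water.
Total added water ≈ 7.875×10^13 m³ over 3.65×10^14 m² → Δh = 0.216 m.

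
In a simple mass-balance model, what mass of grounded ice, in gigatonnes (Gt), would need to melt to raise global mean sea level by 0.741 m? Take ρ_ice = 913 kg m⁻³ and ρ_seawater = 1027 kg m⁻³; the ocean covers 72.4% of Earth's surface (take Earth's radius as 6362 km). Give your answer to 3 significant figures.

Required water volume = Δh × A = 0.741 m × 3.68×10^14 m² = 2.729×10^14 m³.
ρ_w = 1027 kg m⁻³, so the mass of water = 2.729×10^14 m³ × 1027 kg m⁻³ = 2.802×10^17 kg = 2.80×10^5 Gt (and the same mass of ice, by conservation).

≈ 2.80×10^5 Gt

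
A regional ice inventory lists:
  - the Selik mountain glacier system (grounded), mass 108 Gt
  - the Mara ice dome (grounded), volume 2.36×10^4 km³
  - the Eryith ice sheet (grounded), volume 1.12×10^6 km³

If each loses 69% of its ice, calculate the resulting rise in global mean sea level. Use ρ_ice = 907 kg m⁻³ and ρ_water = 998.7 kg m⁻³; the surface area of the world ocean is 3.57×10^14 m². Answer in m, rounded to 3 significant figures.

Selik: 0.69 × 108 Gt = 7.452×10^13 kg; dividing by ρ_w = 998.7 kg m⁻³ gives 7.462×10^10 m³ of water.
Mara: 0.69 × 2.36×10^4 km³ × (907/998.7) = 1.479×10^4 km³ of water.
Eryith: 0.69 × 1.12×10^6 km³ × (907/998.7) = 7.018×10^5 km³ of water.
Total added water ≈ 7.167×10^14 m³ over 3.57×10^14 m² → Δh = 2.01 m.

≈ 2.01 m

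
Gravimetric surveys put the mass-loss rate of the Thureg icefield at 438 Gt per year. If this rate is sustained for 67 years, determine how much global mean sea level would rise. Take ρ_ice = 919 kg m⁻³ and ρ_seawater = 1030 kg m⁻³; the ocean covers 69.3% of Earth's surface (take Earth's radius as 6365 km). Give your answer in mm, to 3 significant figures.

Total mass lost = 438 Gt/yr × 67 yr = 2.935×10^4 Gt = 2.935×10^16 kg.
ρ_w = 1030 kg m⁻³, so water volume = 2.935×10^16 / 1030 = 2.849×10^13 m³.
Δh = 2.849×10^13 / 3.53×10^14 = 0.0808 m = 80.8 mm.

≈ 80.8 mm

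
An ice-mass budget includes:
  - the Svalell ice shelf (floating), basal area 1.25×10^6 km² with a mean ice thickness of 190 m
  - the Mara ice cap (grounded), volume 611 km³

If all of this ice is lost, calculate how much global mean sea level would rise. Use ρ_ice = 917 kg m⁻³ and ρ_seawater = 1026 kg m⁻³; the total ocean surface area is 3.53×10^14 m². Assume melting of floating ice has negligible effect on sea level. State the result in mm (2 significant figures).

The Svalell ice shelf is floating and already displaces its own weight of water, so its melt adds essentially nothing to sea level.
Mara: 611 km³ × (917/1026) = 546.1 km³ of water.
Total added water ≈ 5.461×10^11 m³ over 3.53×10^14 m² → Δh = 1.55×10^-3 m = 1.5 mm.

≈ 1.5 mm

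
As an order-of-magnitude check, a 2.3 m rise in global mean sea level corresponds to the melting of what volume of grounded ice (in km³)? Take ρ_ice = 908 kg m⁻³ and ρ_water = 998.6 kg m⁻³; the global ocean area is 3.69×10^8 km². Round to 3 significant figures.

≈ 9.33×10^5 km³

Required water volume = Δh × A = 2.3 m × 3.69×10^14 m² = 8.487×10^14 m³ = 8.487×10^5 km³.
Ice volume = water volume × ρ_w/ρ_ice = 8.487×10^5 × 998.6/908 = 9.33×10^5 km³.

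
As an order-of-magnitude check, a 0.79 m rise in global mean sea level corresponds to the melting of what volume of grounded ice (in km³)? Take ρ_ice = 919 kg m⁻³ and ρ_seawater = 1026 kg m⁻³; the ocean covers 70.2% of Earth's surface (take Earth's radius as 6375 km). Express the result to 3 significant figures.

Required water volume = Δh × A = 0.79 m × 3.59×10^14 m² = 2.832×10^14 m³ = 2.832×10^5 km³.
Ice volume = water volume × ρ_w/ρ_ice = 2.832×10^5 × 1026/919 = 3.16×10^5 km³.

≈ 3.16×10^5 km³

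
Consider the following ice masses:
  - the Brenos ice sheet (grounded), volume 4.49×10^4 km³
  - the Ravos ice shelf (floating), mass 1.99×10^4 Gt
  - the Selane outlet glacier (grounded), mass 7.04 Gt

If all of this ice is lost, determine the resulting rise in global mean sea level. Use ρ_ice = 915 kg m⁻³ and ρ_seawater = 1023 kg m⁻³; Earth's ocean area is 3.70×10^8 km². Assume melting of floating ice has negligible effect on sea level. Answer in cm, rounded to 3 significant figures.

≈ 10.9 cm

Brenos: 4.49×10^4 km³ × (915/1023) = 4.016×10^4 km³ of water.
The Ravos ice shelf is floating and already displaces its own weight of water, so its melt adds essentially nothing to sea level.
Selane: 7.04 Gt = 7.040×10^12 kg; dividing by ρ_w = 1023 kg m⁻³ gives 6.882×10^9 m³ of water.
Total added water ≈ 4.017×10^13 m³ over 3.70×10^14 m² → Δh = 0.109 m = 10.9 cm.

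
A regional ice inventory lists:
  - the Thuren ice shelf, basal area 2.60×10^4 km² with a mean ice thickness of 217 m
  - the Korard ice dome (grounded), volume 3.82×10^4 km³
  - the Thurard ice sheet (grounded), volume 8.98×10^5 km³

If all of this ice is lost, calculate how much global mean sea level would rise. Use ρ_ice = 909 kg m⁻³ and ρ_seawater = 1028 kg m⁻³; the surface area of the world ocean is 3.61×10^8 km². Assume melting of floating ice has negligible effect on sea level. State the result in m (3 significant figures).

The Thuren ice shelf is floating and already displaces its own weight of water, so its melt adds essentially nothing to sea level.
Korard: 3.82×10^4 km³ × (909/1028) = 3.378×10^4 km³ of water.
Thurard: 8.98×10^5 km³ × (909/1028) = 7.940×10^5 km³ of water.
Total added water ≈ 8.278×10^14 m³ over 3.61×10^14 m² → Δh = 2.29 m.

≈ 2.29 m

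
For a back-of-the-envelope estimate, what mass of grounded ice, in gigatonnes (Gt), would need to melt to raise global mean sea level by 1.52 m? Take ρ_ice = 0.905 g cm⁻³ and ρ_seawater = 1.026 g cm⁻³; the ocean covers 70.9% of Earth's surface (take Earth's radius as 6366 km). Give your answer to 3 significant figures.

Required water volume = Δh × A = 1.52 m × 3.61×10^14 m² = 5.488×10^14 m³.
ρ_w = 1.026 g cm⁻³ = 1026 kg m⁻³, so the mass of water = 5.488×10^14 m³ × 1026 kg m⁻³ = 5.631×10^17 kg = 5.63×10^5 Gt (and the same mass of ice, by conservation).

≈ 5.63×10^5 Gt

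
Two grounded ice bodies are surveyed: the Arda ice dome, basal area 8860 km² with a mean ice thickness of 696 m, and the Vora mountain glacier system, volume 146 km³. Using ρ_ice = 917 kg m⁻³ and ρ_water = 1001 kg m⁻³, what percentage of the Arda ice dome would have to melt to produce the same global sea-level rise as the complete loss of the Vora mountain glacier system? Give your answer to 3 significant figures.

Equal sea-level rise means equal mass of meltwater, i.e. equal mass of ice lost.
Ice mass of Vora: 1.339×10^14 kg; ice mass of Arda: 5.655×10^15 kg.
Fraction required = 1.339×10^14 / 5.655×10^15 = 0.0237 → 2.37 %.

≈ 2.37 %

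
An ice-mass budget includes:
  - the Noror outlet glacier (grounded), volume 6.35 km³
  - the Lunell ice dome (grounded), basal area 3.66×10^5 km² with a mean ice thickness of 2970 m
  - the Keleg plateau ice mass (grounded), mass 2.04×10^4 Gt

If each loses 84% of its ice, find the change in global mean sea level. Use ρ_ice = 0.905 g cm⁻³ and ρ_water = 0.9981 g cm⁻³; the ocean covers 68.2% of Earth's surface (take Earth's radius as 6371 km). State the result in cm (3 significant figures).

Noror: 0.84 × 6.35 km³ × (905/998.1) = 4.836 km³ of water.
Lunell: ice volume = 3.66×10^5 km² × 2970 m = 1.087×10^6 km³; 0.84 × 1.087×10^6 × (905/998.1) = 8.279×10^5 km³ of water.
Keleg: 0.84 × 2.04×10^4 Gt = 1.714×10^16 kg; dividing by ρ_w = 0.9981 g cm⁻³ = 998.1 kg m⁻³ gives 1.717×10^13 m³ of water.
Total added water ≈ 8.451×10^14 m³ over 3.48×10^14 m² → Δh = 2.43 m = 243 cm.

≈ 243 cm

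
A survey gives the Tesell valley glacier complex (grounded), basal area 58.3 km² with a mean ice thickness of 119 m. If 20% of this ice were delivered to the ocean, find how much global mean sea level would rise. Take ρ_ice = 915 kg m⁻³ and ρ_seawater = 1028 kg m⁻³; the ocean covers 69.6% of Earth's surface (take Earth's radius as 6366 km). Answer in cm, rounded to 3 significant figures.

≈ 3.48×10^-4 cm

Tesell: ice volume = 58.3 km² × 119 m = 6.938 km³; 0.2 × 6.938 × (915/1028) = 1.235 km³ of water.
Spread over 3.54×10^14 m² of ocean, Δh = 1.235×10^9 / 3.54×10^14 = 3.48×10^-6 m = 3.48×10^-4 cm.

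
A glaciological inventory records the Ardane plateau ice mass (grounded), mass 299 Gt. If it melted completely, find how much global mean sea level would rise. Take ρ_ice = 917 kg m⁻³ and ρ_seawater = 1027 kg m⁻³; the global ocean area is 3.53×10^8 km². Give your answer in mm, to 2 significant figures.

Ardane: 299 Gt = 2.990×10^14 kg; dividing by ρ_w = 1027 kg m⁻³ gives 2.911×10^11 m³ of water.
Spread over 3.53×10^14 m² of ocean, Δh = 2.911×10^11 / 3.53×10^14 = 8.25×10^-4 m = 0.82 mm.

≈ 0.82 mm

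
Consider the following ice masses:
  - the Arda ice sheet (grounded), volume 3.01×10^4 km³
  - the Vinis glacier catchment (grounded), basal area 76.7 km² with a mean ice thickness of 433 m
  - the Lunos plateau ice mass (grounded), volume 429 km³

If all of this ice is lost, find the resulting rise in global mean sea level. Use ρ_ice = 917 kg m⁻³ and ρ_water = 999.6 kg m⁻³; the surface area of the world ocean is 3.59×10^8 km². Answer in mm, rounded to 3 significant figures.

≈ 78.1 mm

Arda: 3.01×10^4 km³ × (917/999.6) = 2.761×10^4 km³ of water.
Vinis: ice volume = 76.7 km² × 433 m = 33.21 km³; 33.21 × (917/999.6) = 30.47 km³ of water.
Lunos: 429 km³ × (917/999.6) = 393.6 km³ of water.
Total added water ≈ 2.804×10^13 m³ over 3.59×10^14 m² → Δh = 0.0781 m = 78.1 mm.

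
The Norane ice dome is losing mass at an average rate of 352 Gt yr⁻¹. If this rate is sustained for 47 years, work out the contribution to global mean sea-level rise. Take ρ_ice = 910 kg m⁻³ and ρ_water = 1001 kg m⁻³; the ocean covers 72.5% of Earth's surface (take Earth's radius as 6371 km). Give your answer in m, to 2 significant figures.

≈ 0.045 m

Total mass lost = 352 Gt/yr × 47 yr = 1.654×10^4 Gt = 1.654×10^16 kg.
ρ_w = 1001 kg m⁻³, so water volume = 1.654×10^16 / 1001 = 1.653×10^13 m³.
Δh = 1.653×10^13 / 3.70×10^14 = 0.0447 m.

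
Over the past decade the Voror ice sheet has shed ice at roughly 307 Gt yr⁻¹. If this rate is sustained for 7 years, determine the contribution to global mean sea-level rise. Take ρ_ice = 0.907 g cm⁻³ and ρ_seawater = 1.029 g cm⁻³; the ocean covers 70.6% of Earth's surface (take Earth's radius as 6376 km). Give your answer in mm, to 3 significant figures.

≈ 5.79 mm

Total mass lost = 307 Gt/yr × 7 yr = 2149 Gt = 2.149×10^15 kg.
ρ_w = 1.029 g cm⁻³ = 1029 kg m⁻³, so water volume = 2.149×10^15 / 1029 = 2.088×10^12 m³.
Δh = 2.088×10^12 / 3.61×10^14 = 5.79×10^-3 m = 5.79 mm.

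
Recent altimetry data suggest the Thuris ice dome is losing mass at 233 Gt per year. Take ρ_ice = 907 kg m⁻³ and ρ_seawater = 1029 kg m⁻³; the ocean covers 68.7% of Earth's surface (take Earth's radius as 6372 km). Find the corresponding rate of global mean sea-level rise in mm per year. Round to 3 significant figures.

ρ_w = 1029 kg m⁻³. Annual water volume added = 233 Gt / ρ_w = 2.330×10^14 kg / 1029 kg m⁻³ = 2.264×10^11 m³.
Δh per year = 2.264×10^11 / 3.51×10^14 = 6.46×10^-4 m = 0.646 mm.

≈ 0.646 mm/yr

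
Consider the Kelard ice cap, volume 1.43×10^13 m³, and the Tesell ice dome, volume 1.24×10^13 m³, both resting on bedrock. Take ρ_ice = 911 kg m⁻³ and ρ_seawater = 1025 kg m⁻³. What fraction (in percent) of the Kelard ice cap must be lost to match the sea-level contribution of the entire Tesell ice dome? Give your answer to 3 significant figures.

Equal sea-level rise means equal mass of meltwater, i.e. equal mass of ice lost.
Ice mass of Tesell: 1.130×10^16 kg; ice mass of Kelard: 1.303×10^16 kg.
Fraction required = 1.130×10^16 / 1.303×10^16 = 0.867 → 86.7 %.

≈ 86.7 %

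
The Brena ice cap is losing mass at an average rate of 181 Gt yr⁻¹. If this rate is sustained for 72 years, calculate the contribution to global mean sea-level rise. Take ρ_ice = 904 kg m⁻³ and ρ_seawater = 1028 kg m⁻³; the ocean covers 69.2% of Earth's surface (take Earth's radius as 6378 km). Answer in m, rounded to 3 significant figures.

≈ 0.0358 m

Total mass lost = 181 Gt/yr × 72 yr = 1.303×10^4 Gt = 1.303×10^16 kg.
ρ_w = 1028 kg m⁻³, so water volume = 1.303×10^16 / 1028 = 1.268×10^13 m³.
Δh = 1.268×10^13 / 3.54×10^14 = 0.0358 m.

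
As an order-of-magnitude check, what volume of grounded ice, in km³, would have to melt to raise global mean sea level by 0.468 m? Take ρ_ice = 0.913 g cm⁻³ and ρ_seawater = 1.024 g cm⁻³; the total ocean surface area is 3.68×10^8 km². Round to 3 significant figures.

Required water volume = Δh × A = 0.468 m × 3.68×10^14 m² = 1.722×10^14 m³ = 1.722×10^5 km³.
Ice volume = water volume × ρ_w/ρ_ice = 1.722×10^5 × 1024/913 = 1.93×10^5 km³.

≈ 1.93×10^5 km³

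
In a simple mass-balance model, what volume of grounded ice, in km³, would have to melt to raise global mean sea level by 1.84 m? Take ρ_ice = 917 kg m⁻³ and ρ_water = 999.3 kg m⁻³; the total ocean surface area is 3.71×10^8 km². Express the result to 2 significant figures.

Required water volume = Δh × A = 1.84 m × 3.71×10^14 m² = 6.826×10^14 m³ = 6.826×10^5 km³.
Ice volume = water volume × ρ_w/ρ_ice = 6.826×10^5 × 999.3/917 = 7.4×10^5 km³.

≈ 7.4×10^5 km³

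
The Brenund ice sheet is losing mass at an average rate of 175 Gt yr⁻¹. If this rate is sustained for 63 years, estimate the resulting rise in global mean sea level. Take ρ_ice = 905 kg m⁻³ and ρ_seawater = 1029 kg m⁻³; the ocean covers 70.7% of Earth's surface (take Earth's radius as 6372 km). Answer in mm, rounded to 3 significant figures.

Total mass lost = 175 Gt/yr × 63 yr = 1.102×10^4 Gt = 1.102×10^16 kg.
ρ_w = 1029 kg m⁻³, so water volume = 1.102×10^16 / 1029 = 1.071×10^13 m³.
Δh = 1.071×10^13 / 3.61×10^14 = 0.0297 m = 29.7 mm.

≈ 29.7 mm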